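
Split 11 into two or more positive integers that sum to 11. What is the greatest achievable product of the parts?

Define prod[k] = max over 1≤i<k of i · max(k−i, prod[k−i]); the inner max lets the remainder stay uncut if that's better.
prod[2] = 1*max(1,0) = 1*1 = 1
prod[3] = 1*max(2,1) = 1*2 = 2
prod[4] = 2*max(2,1) = 2*2 = 4
prod[5] = 2*max(3,2) = 2*3 = 6
prod[6] = 3*max(3,2) = 3*3 = 9
prod[7] = 2*max(5,6) = 2*6 = 12
prod[8] = 2*max(6,9) = 2*9 = 18
prod[9] = 3*max(6,9) = 3*9 = 27
prod[10] = 2*max(8,18) = 2*18 = 36
prod[11] = 2*max(9,27) = 2*27 = 54
One optimal split: 3 + 3 + 3 + 2; product 3*3*3*2 = 54.

54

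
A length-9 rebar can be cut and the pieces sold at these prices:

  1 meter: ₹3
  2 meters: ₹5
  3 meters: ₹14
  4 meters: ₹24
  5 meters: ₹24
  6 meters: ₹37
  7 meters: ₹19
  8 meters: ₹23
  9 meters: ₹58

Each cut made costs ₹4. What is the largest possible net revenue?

Let v[k] be the best obtainable value from length k. For each k, try every first piece i and keep the best of price[i] + v[k−i] minus the 4 cut fee when i<k.
v[1] = 3
v[2] = max(3+3-4, 5+0) = 5
v[3] = max(3+5-4, 5+3-4, 14+0) = 14
v[4] = max(3+14-4, 5+5-4, 14+3-4, 24+0) = 24
v[5] = max(3+24-4, 5+14-4, 14+5-4, 24+3-4, 24+0) = 24
v[6] = max(3+24-4, 5+24-4, 14+14-4, 24+5-4, 24+3-4, 37+0) = 37
v[7] = max(3+37-4, 5+24-4, 14+24-4, …, 37+3-4, 19+0) = 36
v[8] = max(3+36-4, 5+37-4, 14+24-4, …, 19+3-4, 23+0) = 44
v[9] = max(3+44-4, 5+36-4, 14+37-4, …, 23+3-4, 58+0) = 58
Best is to make no cuts and sell whole for ₹58.

58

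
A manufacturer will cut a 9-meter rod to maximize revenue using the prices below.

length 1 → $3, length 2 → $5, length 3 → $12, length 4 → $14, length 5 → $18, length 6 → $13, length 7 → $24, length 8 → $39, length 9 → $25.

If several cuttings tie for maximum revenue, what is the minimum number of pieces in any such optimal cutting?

Let r[k] be the best obtainable value from length k. For each k, try every first piece i and keep the best of price[i] + r[k−i].
r[1] = 3
r[2] = max(3+3, 5+0) = 6
r[3] = max(3+6, 5+3, 12+0) = 12
r[4] = max(3+12, 5+6, 12+3, 14+0) = 15
r[5] = max(3+15, 5+12, 12+6, 14+3, 18+0) = 18
r[6] = max(3+18, 5+15, 12+12, 14+6, 18+3, 13+0) = 24
r[7] = max(3+24, 5+18, 12+15, …, 13+3, 24+0) = 27
r[8] = max(3+27, 5+24, 12+18, …, 24+3, 39+0) = 39
r[9] = max(3+39, 5+27, 12+24, …, 39+3, 25+0) = 42
Maximum revenue is $42.
Now minimize piece count subject to staying optimal: for each k, pieces[k] = 1 + min over i with p[i]+r[k−i]=r[k] of pieces[k−i].
pieces[6] = 2
pieces[7] = 3
pieces[8] = 1
pieces[9] = 2

2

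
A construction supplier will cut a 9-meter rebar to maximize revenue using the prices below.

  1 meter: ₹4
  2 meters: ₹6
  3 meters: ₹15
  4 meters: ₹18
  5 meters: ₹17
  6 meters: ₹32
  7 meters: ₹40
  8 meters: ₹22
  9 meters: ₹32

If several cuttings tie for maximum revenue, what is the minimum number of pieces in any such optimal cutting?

3

Consider every possible first cut. r[k] is the best of p[i]+r[k−i] over all sellable i≤k.
r[1] = 4
r[2] = 8  (first piece 1, then r[1]=4)
r[3] = 15
r[4] = 19  (first piece 1, then r[3]=15)
r[5] = 23  (first piece 1, then r[4]=19)
r[6] = 32
r[7] = 40
r[8] = 44  (first piece 1, then r[7]=40)
r[9] = 48  (first piece 1, then r[8]=44)
Maximum revenue is ₹48.
Now minimize piece count subject to staying optimal: for each k, pieces[k] = 1 + min over i with p[i]+r[k−i]=r[k] of pieces[k−i].
pieces[6] = 1
pieces[7] = 1
pieces[8] = 2
pieces[9] = 3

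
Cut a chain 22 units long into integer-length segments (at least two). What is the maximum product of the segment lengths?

2916

Fill m[k] for k=2..22: at each k try every first piece i and multiply by the better of (k−i) uncut or m[k−i].
m[2] = 1·max(1,0) = 1·1 = 1
m[3] = 1·max(2,1) = 1·2 = 2
m[4] = 2·max(2,1) = 2·2 = 4
m[5] = 2·max(3,2) = 2·3 = 6
m[6] = 3·max(3,2) = 3·3 = 9
m[7] = 2·max(5,6) = 2·6 = 12
m[8] = 2·max(6,9) = 2·9 = 18
m[9] = 3·max(6,9) = 3·9 = 27
m[10] = 2·max(8,18) = 2·18 = 36
m[11] = 2·max(9,27) = 2·27 = 54
m[12] = 3·max(9,27) = 3·27 = 81
m[13] = 2·max(11,54) = 2·54 = 108
m[14] = 2·max(12,81) = 2·81 = 162
m[15] = 3·max(12,81) = 3·81 = 243
m[16] = 2·max(14,162) = 2·162 = 324
m[17] = 2·max(15,243) = 2·243 = 486
m[18] = 3·max(15,243) = 3·243 = 729
m[19] = 2·max(17,486) = 2·486 = 972
m[20] = 2·max(18,729) = 2·729 = 1458
m[21] = 3·max(18,729) = 3·729 = 2187
m[22] = 2·max(20,1458) = 2·1458 = 2916
One optimal split: 3 + 3 + 3 + 3 + 3 + 3 + 2 + 2; product 3·3·3·3·3·3·2·2 = 2916.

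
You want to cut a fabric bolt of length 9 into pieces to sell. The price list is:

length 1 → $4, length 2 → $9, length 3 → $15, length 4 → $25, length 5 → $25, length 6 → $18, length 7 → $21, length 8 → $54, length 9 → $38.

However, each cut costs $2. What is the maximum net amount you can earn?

Consider every possible first cut. r[k] is the best of p[i]+r[k−i] over all sellable i≤k, charging 2 whenever i<k.
r[1] = 4
r[2] = 9
r[3] = 15
r[4] = 25
r[5] = 27  (first piece 1, then r[4]=25)
r[6] = 32  (first piece 2, then r[4]=25)
r[7] = 38  (first piece 3, then r[4]=25)
r[8] = 54
r[9] = 56  (first piece 1, then r[8]=54)
One optimal plan: pieces 8 + 1 (1 cut) → $58 − $2 = $56.

56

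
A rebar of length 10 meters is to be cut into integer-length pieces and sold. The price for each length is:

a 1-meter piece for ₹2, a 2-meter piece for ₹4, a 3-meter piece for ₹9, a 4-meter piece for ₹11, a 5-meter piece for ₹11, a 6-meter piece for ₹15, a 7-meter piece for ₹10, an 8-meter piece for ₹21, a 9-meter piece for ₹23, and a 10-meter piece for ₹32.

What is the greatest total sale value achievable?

Consider every possible first cut. v[k] is the best of p[i]+v[k−i] over all sellable i≤k.
v[1] = 2
v[2] = max(2+2, 4+0) = 4
v[3] = max(2+4, 4+2, 9+0) = 9
v[4] = max(2+9, 4+4, 9+2, 11+0) = 11
v[5] = max(2+11, 4+9, 9+4, 11+2, 11+0) = 13
v[6] = max(2+13, 4+11, 9+9, 11+4, 11+2, 15+0) = 18
v[7] = max(2+18, 4+13, 9+11, …, 15+2, 10+0) = 20
v[8] = max(2+20, 4+18, 9+13, …, 10+2, 21+0) = 22
v[9] = max(2+22, 4+20, 9+18, …, 21+2, 23+0) = 27
v[10] = max(2+27, 4+22, 9+20, …, 23+2, 32+0) = 32
Best is to sell the whole 10-meter piece uncut for ₹32.

32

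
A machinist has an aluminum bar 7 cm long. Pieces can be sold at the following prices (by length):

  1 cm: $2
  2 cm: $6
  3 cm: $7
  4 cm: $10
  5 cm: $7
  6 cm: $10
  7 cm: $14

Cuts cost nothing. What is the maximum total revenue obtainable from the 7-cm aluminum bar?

Build R[k] bottom-up: R[k] = max over allowed piece i of (p[i] + R[k−i]).
R[1] = 2
R[2] = max(2+2, 6+0) = 6
R[3] = max(2+6, 6+2, 7+0) = 8
R[4] = max(2+8, 6+6, 7+2, 10+0) = 12
R[5] = max(2+12, 6+8, 7+6, 10+2, 7+0) = 14
R[6] = max(2+14, 6+12, 7+8, 10+6, 7+2, 10+0) = 18
R[7] = max(2+18, 6+14, 7+12, …, 10+2, 14+0) = 20
One optimal cutting: 2 + 2 + 2 + 1 → $6 + $6 + $6 + $2 = $20.

20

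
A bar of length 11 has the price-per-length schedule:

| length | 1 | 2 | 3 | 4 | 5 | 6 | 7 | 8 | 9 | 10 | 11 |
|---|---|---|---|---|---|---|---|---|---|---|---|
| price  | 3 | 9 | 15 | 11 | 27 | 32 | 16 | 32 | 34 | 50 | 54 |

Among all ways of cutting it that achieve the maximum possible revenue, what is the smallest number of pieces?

Build r[k] bottom-up: r[k] = max over allowed piece i of (p[i] + r[k−i]).
r[1] = 3
r[2] = 9
r[3] = 15
r[4] = 18  (first piece 1, then r[3]=15)
r[5] = 27
r[6] = 32
r[7] = 36  (first piece 2, then r[5]=27)
r[8] = 42  (first piece 3, then r[5]=27)
r[9] = 47  (first piece 3, then r[6]=32)
r[10] = 54  (first piece 5, then r[5]=27)
r[11] = 59  (first piece 5, then r[6]=32)
Maximum revenue is 59.
Now minimize piece count subject to staying optimal: for each k, pieces[k] = 1 + min over i with p[i]+r[k−i]=r[k] of pieces[k−i].
pieces[8] = 2
pieces[9] = 2
pieces[10] = 2
pieces[11] = 2

2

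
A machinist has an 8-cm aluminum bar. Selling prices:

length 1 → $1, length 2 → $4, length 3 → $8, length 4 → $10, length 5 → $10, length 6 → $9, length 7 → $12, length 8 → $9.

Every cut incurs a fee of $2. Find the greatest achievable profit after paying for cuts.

18

Consider every possible first cut. v[k] is the best of p[i]+v[k−i] over all sellable i≤k, charging 2 whenever i<k.
v[1] = 1
v[2] = 4
v[3] = 8
v[4] = 10
v[5] = 10  (first piece 2, then v[3]=8)
v[6] = 14  (first piece 3, then v[3]=8)
v[7] = 16  (first piece 3, then v[4]=10)
v[8] = 18  (first piece 4, then v[4]=10)
One optimal plan: pieces 4 + 4 (1 cut) → $20 − $2 = $18.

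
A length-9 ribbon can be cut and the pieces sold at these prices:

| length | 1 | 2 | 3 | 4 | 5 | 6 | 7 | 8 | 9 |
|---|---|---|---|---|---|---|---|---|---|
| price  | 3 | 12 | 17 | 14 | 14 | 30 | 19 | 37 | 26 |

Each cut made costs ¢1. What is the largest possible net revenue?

50

Let v[k] be the best obtainable value from length k. For each k, try every first piece i and keep the best of price[i] + v[k−i] minus the 1 cut fee when i<k.
v[1] = 3
v[2] = max(3+3-1, 12+0) = 12
v[3] = max(3+12-1, 12+3-1, 17+0) = 17
v[4] = max(3+17-1, 12+12-1, 17+3-1, 14+0) = 23
v[5] = max(3+23-1, 12+17-1, 17+12-1, 14+3-1, 14+0) = 28
v[6] = max(3+28-1, 12+23-1, 17+17-1, 14+12-1, 14+3-1, 30+0) = 34
v[7] = max(3+34-1, 12+28-1, 17+23-1, …, 30+3-1, 19+0) = 39
v[8] = max(3+39-1, 12+34-1, 17+28-1, …, 19+3-1, 37+0) = 45
v[9] = max(3+45-1, 12+39-1, 17+34-1, …, 37+3-1, 26+0) = 50
One optimal plan: pieces 3 + 2 + 2 + 2 (3 cuts) → ¢53 − ¢3 = ¢50.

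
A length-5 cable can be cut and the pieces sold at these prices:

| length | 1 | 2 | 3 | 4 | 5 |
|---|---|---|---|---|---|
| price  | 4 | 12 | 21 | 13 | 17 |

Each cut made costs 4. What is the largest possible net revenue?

Let r[k] be the best obtainable value from length k. For each k, try every first piece i and keep the best of price[i] + r[k−i] minus the 4 cut fee when i<k.
r[1] = 4
r[2] = max(4+4-4, 12+0) = 12
r[3] = max(4+12-4, 12+4-4, 21+0) = 21
r[4] = max(4+21-4, 12+12-4, 21+4-4, 13+0) = 21
r[5] = max(4+21-4, 12+21-4, 21+12-4, 13+4-4, 17+0) = 29
One optimal plan: pieces 3 + 2 (1 cut) → 33 − 4 = 29.

29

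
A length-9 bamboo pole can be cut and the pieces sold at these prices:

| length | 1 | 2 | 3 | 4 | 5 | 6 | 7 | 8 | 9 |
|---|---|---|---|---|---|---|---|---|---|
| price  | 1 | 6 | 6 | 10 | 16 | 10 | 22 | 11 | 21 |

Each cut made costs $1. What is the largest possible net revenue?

27

Build r[k] bottom-up: r[k] = max over allowed piece i of (p[i] + r[k−i]) − 1 per cut.
r[1] = 1
r[2] = max(1+1-1, 6+0) = 6
r[3] = max(1+6-1, 6+1-1, 6+0) = 6
r[4] = max(1+6-1, 6+6-1, 6+1-1, 10+0) = 11
r[5] = max(1+11-1, 6+6-1, 6+6-1, 10+1-1, 16+0) = 16
r[6] = max(1+16-1, 6+11-1, 6+6-1, 10+6-1, 16+1-1, 10+0) = 16
r[7] = max(1+16-1, 6+16-1, 6+11-1, …, 10+1-1, 22+0) = 22
r[8] = max(1+22-1, 6+16-1, 6+16-1, …, 22+1-1, 11+0) = 22
r[9] = max(1+22-1, 6+22-1, 6+16-1, …, 11+1-1, 21+0) = 27
One optimal plan: pieces 7 + 2 (1 cut) → $28 − $1 = $27.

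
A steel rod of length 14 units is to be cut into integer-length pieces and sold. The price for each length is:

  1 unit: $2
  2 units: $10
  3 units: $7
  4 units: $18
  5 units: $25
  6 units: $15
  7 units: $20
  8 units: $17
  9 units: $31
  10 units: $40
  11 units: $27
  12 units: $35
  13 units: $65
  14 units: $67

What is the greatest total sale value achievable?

Build best[k] bottom-up: best[k] = max over allowed piece i of (p[i] + best[k−i]).
best[1] = 2
best[2] = max(2+2, 10+0) = 10
best[3] = max(2+10, 10+2, 7+0) = 12
best[4] = max(2+12, 10+10, 7+2, 18+0) = 20
best[5] = max(2+20, 10+12, 7+10, 18+2, 25+0) = 25
best[6] = max(2+25, 10+20, 7+12, 18+10, 25+2, 15+0) = 30
best[7] = max(2+30, 10+25, 7+20, …, 15+2, 20+0) = 35
best[8] = max(2+35, 10+30, 7+25, …, 20+2, 17+0) = 40
best[9] = max(2+40, 10+35, 7+30, …, 17+2, 31+0) = 45
best[10] = max(2+45, 10+40, 7+35, …, 31+2, 40+0) = 50
best[11] = max(2+50, 10+45, 7+40, …, 40+2, 27+0) = 55
best[12] = max(2+55, 10+50, 7+45, …, 27+2, 35+0) = 60
best[13] = max(2+60, 10+55, 7+50, …, 35+2, 65+0) = 65
best[14] = max(2+65, 10+60, 7+55, …, 65+2, 67+0) = 70
One optimal cutting: 2 + 2 + 2 + 2 + 2 + 2 + 2 → $10 + $10 + $10 + $10 + $10 + $10 + $10 = $70.

70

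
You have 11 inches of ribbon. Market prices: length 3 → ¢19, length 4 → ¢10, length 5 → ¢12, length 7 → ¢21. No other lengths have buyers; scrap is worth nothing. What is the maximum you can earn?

57

Build r[k] bottom-up: r[k] = max over allowed piece i of (p[i] + r[k−i]).
r[1] = 0
r[2] = 0
r[3] = 19
r[4] = max(19+0, 10+0) = 19
r[5] = max(19+0, 10+0, 12+0) = 19
r[6] = max(19+19, 10+0, 12+0) = 38
r[7] = max(19+19, 10+19, 12+0, 21+0) = 38
r[8] = max(19+19, 10+19, 12+19, 21+0) = 38
r[9] = max(19+38, 10+19, 12+19, 21+0) = 57
r[10] = max(19+38, 10+38, 12+19, 21+19) = 57
r[11] = max(19+38, 10+38, 12+38, 21+19) = 57
One optimal cutting: pieces 3 + 3 + 3 with 2 inches of scrap → ¢57.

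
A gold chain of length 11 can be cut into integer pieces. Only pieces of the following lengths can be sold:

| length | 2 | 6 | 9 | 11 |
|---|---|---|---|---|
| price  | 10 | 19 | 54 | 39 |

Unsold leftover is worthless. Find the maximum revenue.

Consider every possible first cut. f[k] is the best of p[i]+f[k−i] over all sellable i≤k.
f[1] = 0
f[2] = 10
f[3] = 10
f[4] = 20  (first piece 2, then f[2]=10)
f[5] = 20
f[6] = max(10+20, 19+0) = 30
f[7] = max(10+20, 19+0) = 30
f[8] = max(10+30, 19+10) = 40
f[9] = max(10+30, 19+10, 54+0) = 54
f[10] = max(10+40, 19+20, 54+0) = 54
f[11] = max(10+54, 19+20, 54+10, 39+0) = 64
One optimal cutting: 9 + 2 → $64.

64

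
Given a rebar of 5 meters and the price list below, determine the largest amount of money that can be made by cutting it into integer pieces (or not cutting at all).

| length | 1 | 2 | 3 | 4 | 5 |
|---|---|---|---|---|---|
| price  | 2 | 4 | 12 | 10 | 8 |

Consider every possible first cut. r[k] is the best of p[i]+r[k−i] over all sellable i≤k.
r[1] = 2
r[2] = 4  (first piece 1, then r[1]=2)
r[3] = 12
r[4] = 14  (first piece 1, then r[3]=12)
r[5] = 16  (first piece 1, then r[4]=14)
One optimal cutting: 3 + 1 + 1 → ₹12 + ₹2 + ₹2 = ₹16.

16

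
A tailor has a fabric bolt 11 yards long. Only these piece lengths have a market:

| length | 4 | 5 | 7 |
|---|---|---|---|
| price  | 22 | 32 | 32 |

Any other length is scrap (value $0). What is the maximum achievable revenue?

64

Consider every possible first cut. best[k] is the best of p[i]+best[k−i] over all sellable i≤k.
best[1] = 0
best[2] = 0
best[3] = 0
best[4] = 22
best[5] = max(22+0, 32+0) = 32
best[6] = max(22+0, 32+0) = 32
best[7] = max(22+0, 32+0, 32+0) = 32
best[8] = max(22+22, 32+0, 32+0) = 44
best[9] = max(22+32, 32+22, 32+0) = 54
best[10] = max(22+32, 32+32, 32+0) = 64
best[11] = max(22+32, 32+32, 32+22) = 64
One optimal cutting: pieces 5 + 5 with 1 yard of scrap → $64.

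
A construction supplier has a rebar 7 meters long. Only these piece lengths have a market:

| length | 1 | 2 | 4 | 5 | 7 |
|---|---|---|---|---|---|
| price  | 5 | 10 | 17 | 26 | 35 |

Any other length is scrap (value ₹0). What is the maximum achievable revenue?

36

Build f[k] bottom-up: f[k] = max over allowed piece i of (p[i] + f[k−i]).
f[1] = 5
f[2] = max(5+5, 10+0) = 10
f[3] = max(5+10, 10+5) = 15
f[4] = max(5+15, 10+10, 17+0) = 20
f[5] = max(5+20, 10+15, 17+5, 26+0) = 26
f[6] = max(5+26, 10+20, 17+10, 26+5) = 31
f[7] = max(5+31, 10+26, 17+15, 26+10, 35+0) = 36
One optimal cutting: 5 + 1 + 1 → ₹36.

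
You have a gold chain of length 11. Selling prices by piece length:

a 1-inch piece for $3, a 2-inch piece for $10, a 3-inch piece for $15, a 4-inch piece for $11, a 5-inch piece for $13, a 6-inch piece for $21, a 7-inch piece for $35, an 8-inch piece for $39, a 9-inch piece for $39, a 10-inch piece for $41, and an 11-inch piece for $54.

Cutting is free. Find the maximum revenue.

Consider every possible first cut. best[k] is the best of p[i]+best[k−i] over all sellable i≤k.
best[1] = 3
best[2] = max(3+3, 10+0) = 10
best[3] = max(3+10, 10+3, 15+0) = 15
best[4] = max(3+15, 10+10, 15+3, 11+0) = 20
best[5] = max(3+20, 10+15, 15+10, 11+3, 13+0) = 25
best[6] = max(3+25, 10+20, 15+15, 11+10, 13+3, 21+0) = 30
best[7] = max(3+30, 10+25, 15+20, …, 21+3, 35+0) = 35
best[8] = max(3+35, 10+30, 15+25, …, 35+3, 39+0) = 40
best[9] = max(3+40, 10+35, 15+30, …, 39+3, 39+0) = 45
best[10] = max(3+45, 10+40, 15+35, …, 39+3, 41+0) = 50
best[11] = max(3+50, 10+45, 15+40, …, 41+3, 54+0) = 55
One optimal cutting: 3 + 2 + 2 + 2 + 2 → $15 + $10 + $10 + $10 + $10 = $55.

55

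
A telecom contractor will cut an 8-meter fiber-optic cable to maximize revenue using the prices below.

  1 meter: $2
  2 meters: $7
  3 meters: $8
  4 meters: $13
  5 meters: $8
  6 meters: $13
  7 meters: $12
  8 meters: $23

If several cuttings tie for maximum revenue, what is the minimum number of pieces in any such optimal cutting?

4

Consider every possible first cut. r[k] is the best of p[i]+r[k−i] over all sellable i≤k.
r[1] = 2
r[2] = max(2+2, 7+0) = 7
r[3] = max(2+7, 7+2, 8+0) = 9
r[4] = max(2+9, 7+7, 8+2, 13+0) = 14
r[5] = max(2+14, 7+9, 8+7, 13+2, 8+0) = 16
r[6] = max(2+16, 7+14, 8+9, 13+7, 8+2, 13+0) = 21
r[7] = max(2+21, 7+16, 8+14, …, 13+2, 12+0) = 23
r[8] = max(2+23, 7+21, 8+16, …, 12+2, 23+0) = 28
Maximum revenue is $28.
Now minimize piece count subject to staying optimal: for each k, pieces[k] = 1 + min over i with p[i]+r[k−i]=r[k] of pieces[k−i].
pieces[5] = 3
pieces[6] = 3
pieces[7] = 4
pieces[8] = 4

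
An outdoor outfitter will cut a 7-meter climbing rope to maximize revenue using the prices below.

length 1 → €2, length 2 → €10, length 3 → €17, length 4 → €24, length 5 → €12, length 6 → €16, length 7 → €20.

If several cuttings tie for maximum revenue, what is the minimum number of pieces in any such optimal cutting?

Let r[k] be the best obtainable value from length k. For each k, try every first piece i and keep the best of price[i] + r[k−i].
r[1] = 2
r[2] = 10
r[3] = 17
r[4] = 24
r[5] = 27  (first piece 2, then r[3]=17)
r[6] = 34  (first piece 2, then r[4]=24)
r[7] = 41  (first piece 3, then r[4]=24)
Maximum revenue is €41.
Now minimize piece count subject to staying optimal: for each k, pieces[k] = 1 + min over i with p[i]+r[k−i]=r[k] of pieces[k−i].
pieces[4] = 1
pieces[5] = 2
pieces[6] = 2
pieces[7] = 2

2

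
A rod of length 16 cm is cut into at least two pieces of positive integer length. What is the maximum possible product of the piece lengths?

324

Define prod[k] = max over 1≤i<k of i · max(k−i, prod[k−i]); the inner max lets the remainder stay uncut if that's better.
Small cases: prod[2]=1, prod[3]=2, prod[4]=4, prod[5]=6, prod[6]=9, prod[7]=12, prod[8]=18, prod[9]=27, prod[10]=36, prod[11]=54.
prod[12] = 3·max(9,27) = 3·27 = 81
prod[13] = 2·max(11,54) = 2·54 = 108
prod[14] = 2·max(12,81) = 2·81 = 162
prod[15] = 3·max(12,81) = 3·81 = 243
prod[16] = 2·max(14,162) = 2·162 = 324
One optimal split: 3 + 3 + 3 + 3 + 2 + 2; product 3·3·3·3·2·2 = 324.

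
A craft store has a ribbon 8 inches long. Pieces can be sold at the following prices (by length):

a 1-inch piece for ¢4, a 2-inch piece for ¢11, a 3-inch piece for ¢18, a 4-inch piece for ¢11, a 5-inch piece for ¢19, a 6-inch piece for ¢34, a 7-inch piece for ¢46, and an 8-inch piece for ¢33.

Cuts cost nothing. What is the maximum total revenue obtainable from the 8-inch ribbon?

50

Let v[k] be the best obtainable value from length k. For each k, try every first piece i and keep the best of price[i] + v[k−i].
v[1] = 4
v[2] = 11
v[3] = 18
v[4] = 22  (first piece 1, then v[3]=18)
v[5] = 29  (first piece 2, then v[3]=18)
v[6] = 36  (first piece 3, then v[3]=18)
v[7] = 46
v[8] = 50  (first piece 1, then v[7]=46)
One optimal cutting: 7 + 1 → ¢46 + ¢4 = ¢50.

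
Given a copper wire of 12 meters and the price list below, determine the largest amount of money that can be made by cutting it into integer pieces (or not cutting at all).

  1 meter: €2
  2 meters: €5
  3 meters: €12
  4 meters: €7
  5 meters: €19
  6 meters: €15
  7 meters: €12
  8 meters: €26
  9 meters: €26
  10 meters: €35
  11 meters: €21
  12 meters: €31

48

Consider every possible first cut. r[k] is the best of p[i]+r[k−i] over all sellable i≤k.
r[1] = 2
r[2] = 5
r[3] = 12
r[4] = 14  (first piece 1, then r[3]=12)
r[5] = 19
r[6] = 24  (first piece 3, then r[3]=12)
r[7] = 26  (first piece 1, then r[6]=24)
r[8] = 31  (first piece 3, then r[5]=19)
r[9] = 36  (first piece 3, then r[6]=24)
r[10] = 38  (first piece 1, then r[9]=36)
r[11] = 43  (first piece 3, then r[8]=31)
r[12] = 48  (first piece 3, then r[9]=36)
One optimal cutting: 3 + 3 + 3 + 3 → €12 + €12 + €12 + €12 = €48.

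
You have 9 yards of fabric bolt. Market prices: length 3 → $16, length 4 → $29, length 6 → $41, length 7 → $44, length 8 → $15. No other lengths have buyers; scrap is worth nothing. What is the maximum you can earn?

58

Let f[k] be the best obtainable value from length k. For each k, try every first piece i and keep the best of price[i] + f[k−i].
f[1] = 0
f[2] = 0
f[3] = 16
f[4] = max(16+0, 29+0) = 29
f[5] = max(16+0, 29+0) = 29
f[6] = max(16+16, 29+0, 41+0) = 41
f[7] = max(16+29, 29+16, 41+0, 44+0) = 45
f[8] = max(16+29, 29+29, 41+0, 44+0, 15+0) = 58
f[9] = max(16+41, 29+29, 41+16, 44+0, 15+0) = 58
One optimal cutting: pieces 4 + 4 with 1 yard of scrap → $58.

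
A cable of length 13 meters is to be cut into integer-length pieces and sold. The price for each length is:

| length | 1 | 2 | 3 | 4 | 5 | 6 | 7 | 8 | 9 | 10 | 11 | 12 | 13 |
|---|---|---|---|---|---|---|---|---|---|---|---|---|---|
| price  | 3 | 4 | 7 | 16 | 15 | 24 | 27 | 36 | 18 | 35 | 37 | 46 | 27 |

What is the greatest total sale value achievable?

Let best[k] be the best obtainable value from length k. For each k, try every first piece i and keep the best of price[i] + best[k−i].
best[1] = 3
best[2] = max(3+3, 4+0) = 6
best[3] = max(3+6, 4+3, 7+0) = 9
best[4] = max(3+9, 4+6, 7+3, 16+0) = 16
best[5] = max(3+16, 4+9, 7+6, 16+3, 15+0) = 19
best[6] = max(3+19, 4+16, 7+9, 16+6, 15+3, 24+0) = 24
best[7] = max(3+24, 4+19, 7+16, …, 24+3, 27+0) = 27
best[8] = max(3+27, 4+24, 7+19, …, 27+3, 36+0) = 36
best[9] = max(3+36, 4+27, 7+24, …, 36+3, 18+0) = 39
best[10] = max(3+39, 4+36, 7+27, …, 18+3, 35+0) = 42
best[11] = max(3+42, 4+39, 7+36, …, 35+3, 37+0) = 45
best[12] = max(3+45, 4+42, 7+39, …, 37+3, 46+0) = 52
best[13] = max(3+52, 4+45, 7+42, …, 46+3, 27+0) = 55
One optimal cutting: 8 + 4 + 1 → $36 + $16 + $3 = $55.

55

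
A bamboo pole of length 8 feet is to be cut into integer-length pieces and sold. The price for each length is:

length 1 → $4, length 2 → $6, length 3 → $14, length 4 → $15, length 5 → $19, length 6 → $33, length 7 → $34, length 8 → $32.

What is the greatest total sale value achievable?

41

Consider every possible first cut. v[k] is the best of p[i]+v[k−i] over all sellable i≤k.
v[1] = 4
v[2] = 8  (first piece 1, then v[1]=4)
v[3] = 14
v[4] = 18  (first piece 1, then v[3]=14)
v[5] = 22  (first piece 1, then v[4]=18)
v[6] = 33
v[7] = 37  (first piece 1, then v[6]=33)
v[8] = 41  (first piece 1, then v[7]=37)
One optimal cutting: 6 + 1 + 1 → $33 + $4 + $4 = $41.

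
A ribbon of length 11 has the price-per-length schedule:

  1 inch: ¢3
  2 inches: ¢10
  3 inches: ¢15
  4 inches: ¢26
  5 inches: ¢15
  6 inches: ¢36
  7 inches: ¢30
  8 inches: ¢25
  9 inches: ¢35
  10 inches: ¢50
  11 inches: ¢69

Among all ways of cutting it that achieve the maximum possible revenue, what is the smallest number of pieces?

Let r[k] be the best obtainable value from length k. For each k, try every first piece i and keep the best of price[i] + r[k−i].
r[1] = 3
r[2] = max(3+3, 10+0) = 10
r[3] = max(3+10, 10+3, 15+0) = 15
r[4] = max(3+15, 10+10, 15+3, 26+0) = 26
r[5] = max(3+26, 10+15, 15+10, 26+3, 15+0) = 29
r[6] = max(3+29, 10+26, 15+15, 26+10, 15+3, 36+0) = 36
r[7] = max(3+36, 10+29, 15+26, …, 36+3, 30+0) = 41
r[8] = max(3+41, 10+36, 15+29, …, 30+3, 25+0) = 52
r[9] = max(3+52, 10+41, 15+36, …, 25+3, 35+0) = 55
r[10] = max(3+55, 10+52, 15+41, …, 35+3, 50+0) = 62
r[11] = max(3+62, 10+55, 15+52, …, 50+3, 69+0) = 69
Maximum revenue is ¢69.
Now minimize piece count subject to staying optimal: for each k, pieces[k] = 1 + min over i with p[i]+r[k−i]=r[k] of pieces[k−i].
pieces[8] = 2
pieces[9] = 3
pieces[10] = 2
pieces[11] = 1

1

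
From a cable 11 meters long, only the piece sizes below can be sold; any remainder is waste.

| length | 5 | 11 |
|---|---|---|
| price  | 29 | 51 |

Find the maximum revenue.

58

Consider every possible first cut. r[k] is the best of p[i]+r[k−i] over all sellable i≤k.
r[1] = 0
r[2] = 0
r[3] = 0
r[4] = 0
r[5] = 29
r[6] = 29
r[7] = 29
r[8] = 29
r[9] = 29
r[10] = 58  (first piece 5, then r[5]=29)
r[11] = max(29+29, 51+0) = 58
One optimal cutting: pieces 5 + 5 with 1 meter of scrap → 58.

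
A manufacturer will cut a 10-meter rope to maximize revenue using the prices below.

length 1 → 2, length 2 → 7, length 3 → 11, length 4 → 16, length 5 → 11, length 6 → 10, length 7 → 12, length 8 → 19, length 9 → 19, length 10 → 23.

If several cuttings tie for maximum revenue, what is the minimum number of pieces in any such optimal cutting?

3

Let r[k] be the best obtainable value from length k. For each k, try every first piece i and keep the best of price[i] + r[k−i].
r[1] = 2
r[2] = max(2+2, 7+0) = 7
r[3] = max(2+7, 7+2, 11+0) = 11
r[4] = max(2+11, 7+7, 11+2, 16+0) = 16
r[5] = max(2+16, 7+11, 11+7, 16+2, 11+0) = 18
r[6] = max(2+18, 7+16, 11+11, 16+7, 11+2, 10+0) = 23
r[7] = max(2+23, 7+18, 11+16, …, 10+2, 12+0) = 27
r[8] = max(2+27, 7+23, 11+18, …, 12+2, 19+0) = 32
r[9] = max(2+32, 7+27, 11+23, …, 19+2, 19+0) = 34
r[10] = max(2+34, 7+32, 11+27, …, 19+2, 23+0) = 39
Maximum revenue is 39.
Now minimize piece count subject to staying optimal: for each k, pieces[k] = 1 + min over i with p[i]+r[k−i]=r[k] of pieces[k−i].
pieces[7] = 2
pieces[8] = 2
pieces[9] = 3
pieces[10] = 3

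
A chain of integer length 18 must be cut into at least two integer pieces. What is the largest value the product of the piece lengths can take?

729

Fill prod[k] for k=2..18: at each k try every first piece i and multiply by the better of (k−i) uncut or prod[k−i].
Small cases: prod[2]=1, prod[3]=2, prod[4]=4, prod[5]=6, prod[6]=9, prod[7]=12, prod[8]=18, prod[9]=27, prod[10]=36, prod[11]=54, prod[12]=81.
prod[13] = 2×max(11,54) = 2×54 = 108
prod[14] = 2×max(12,81) = 2×81 = 162
prod[15] = 3×max(12,81) = 3×81 = 243
prod[16] = 2×max(14,162) = 2×162 = 324
prod[17] = 2×max(15,243) = 2×243 = 486
prod[18] = 3×max(15,243) = 3×243 = 729
One optimal split: 3 + 3 + 3 + 3 + 3 + 3; product 3×3×3×3×3×3 = 729.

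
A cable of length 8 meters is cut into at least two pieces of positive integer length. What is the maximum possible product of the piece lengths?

Fill f[k] for k=2..8: at each k try every first piece i and multiply by the better of (k−i) uncut or f[k−i].
f[2] = 1·max(1,0) = 1·1 = 1
f[3] = max(1·2, 2·1) = 2
f[4] = max(1·3, 2·2, 3·1) = 4
f[5] = max(1·4, 2·3, 3·2, 4·1) = 6
f[6] = max(1·6, 2·4, 3·3, 4·2, 5·1) = 9
f[7] = max(1·9, 2·6, 3·4, 4·3, 5·2, 6·1) = 12
f[8] = max(1·12, 2·9, 3·6, …, 6·2, 7·1) = 18
One optimal split: 3 + 3 + 2; product 3·3·2 = 18.

18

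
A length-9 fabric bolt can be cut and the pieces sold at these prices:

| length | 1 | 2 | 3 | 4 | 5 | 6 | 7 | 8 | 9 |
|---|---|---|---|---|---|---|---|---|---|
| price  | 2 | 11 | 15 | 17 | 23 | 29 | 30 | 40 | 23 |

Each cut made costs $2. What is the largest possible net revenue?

Build r[k] bottom-up: r[k] = max over allowed piece i of (p[i] + r[k−i]) − 2 per cut.
r[1] = 2
r[2] = max(2+2-2, 11+0) = 11
r[3] = max(2+11-2, 11+2-2, 15+0) = 15
r[4] = max(2+15-2, 11+11-2, 15+2-2, 17+0) = 20
r[5] = max(2+20-2, 11+15-2, 15+11-2, 17+2-2, 23+0) = 24
r[6] = max(2+24-2, 11+20-2, 15+15-2, 17+11-2, 23+2-2, 29+0) = 29
r[7] = max(2+29-2, 11+24-2, 15+20-2, …, 29+2-2, 30+0) = 33
r[8] = max(2+33-2, 11+29-2, 15+24-2, …, 30+2-2, 40+0) = 40
r[9] = max(2+40-2, 11+33-2, 15+29-2, …, 40+2-2, 23+0) = 42
One optimal plan: pieces 3 + 2 + 2 + 2 (3 cuts) → $48 − $6 = $42.

42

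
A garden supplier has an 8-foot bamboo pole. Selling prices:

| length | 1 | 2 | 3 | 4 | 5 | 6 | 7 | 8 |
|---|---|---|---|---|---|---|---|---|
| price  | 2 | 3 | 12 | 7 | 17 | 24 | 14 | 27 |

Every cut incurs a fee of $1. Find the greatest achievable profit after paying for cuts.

Let net[k] be the best obtainable value from length k. For each k, try every first piece i and keep the best of price[i] + net[k−i] minus the 1 cut fee when i<k.
net[1] = 2
net[2] = max(2+2-1, 3+0) = 3
net[3] = max(2+3-1, 3+2-1, 12+0) = 12
net[4] = max(2+12-1, 3+3-1, 12+2-1, 7+0) = 13
net[5] = max(2+13-1, 3+12-1, 12+3-1, 7+2-1, 17+0) = 17
net[6] = max(2+17-1, 3+13-1, 12+12-1, 7+3-1, 17+2-1, 24+0) = 24
net[7] = max(2+24-1, 3+17-1, 12+13-1, …, 24+2-1, 14+0) = 25
net[8] = max(2+25-1, 3+24-1, 12+17-1, …, 14+2-1, 27+0) = 28
One optimal plan: pieces 5 + 3 (1 cut) → $29 − $1 = $28.

28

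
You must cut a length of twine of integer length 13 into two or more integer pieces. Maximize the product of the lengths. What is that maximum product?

108

Fill g[k] for k=2..13: at each k try every first piece i and multiply by the better of (k−i) uncut or g[k−i].
g[2] = 1×max(1,0) = 1×1 = 1
g[3] = max(1×2, 2×1) = 2
g[4] = max(1×3, 2×2, 3×1) = 4
g[5] = max(1×4, 2×3, 3×2, 4×1) = 6
g[6] = max(1×6, 2×4, 3×3, 4×2, 5×1) = 9
g[7] = max(1×9, 2×6, 3×4, 4×3, 5×2, 6×1) = 12
g[8] = max(1×12, 2×9, 3×6, …, 6×2, 7×1) = 18
g[9] = max(1×18, 2×12, 3×9, …, 7×2, 8×1) = 27
g[10] = max(1×27, 2×18, 3×12, …, 8×2, 9×1) = 36
g[11] = max(1×36, 2×27, 3×18, …, 9×2, 10×1) = 54
g[12] = max(1×54, 2×36, 3×27, …, 10×2, 11×1) = 81
g[13] = max(1×81, 2×54, 3×36, …, 11×2, 12×1) = 108
One optimal split: 3 + 3 + 3 + 2 + 2; product 3×3×3×2×2 = 108.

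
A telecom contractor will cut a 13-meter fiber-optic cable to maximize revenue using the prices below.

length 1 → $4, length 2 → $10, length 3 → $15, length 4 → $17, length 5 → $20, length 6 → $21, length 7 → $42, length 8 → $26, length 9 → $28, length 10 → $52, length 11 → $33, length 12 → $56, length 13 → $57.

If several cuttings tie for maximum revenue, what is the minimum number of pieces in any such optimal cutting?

3

Consider every possible first cut. r[k] is the best of p[i]+r[k−i] over all sellable i≤k.
r[1] = 4
r[2] = max(4+4, 10+0) = 10
r[3] = max(4+10, 10+4, 15+0) = 15
r[4] = max(4+15, 10+10, 15+4, 17+0) = 20
r[5] = max(4+20, 10+15, 15+10, 17+4, 20+0) = 25
r[6] = max(4+25, 10+20, 15+15, 17+10, 20+4, 21+0) = 30
r[7] = max(4+30, 10+25, 15+20, …, 21+4, 42+0) = 42
r[8] = max(4+42, 10+30, 15+25, …, 42+4, 26+0) = 46
r[9] = max(4+46, 10+42, 15+30, …, 26+4, 28+0) = 52
r[10] = max(4+52, 10+46, 15+42, …, 28+4, 52+0) = 57
r[11] = max(4+57, 10+52, 15+46, …, 52+4, 33+0) = 62
r[12] = max(4+62, 10+57, 15+52, …, 33+4, 56+0) = 67
r[13] = max(4+67, 10+62, 15+57, …, 56+4, 57+0) = 72
Maximum revenue is $72.
Now minimize piece count subject to staying optimal: for each k, pieces[k] = 1 + min over i with p[i]+r[k−i]=r[k] of pieces[k−i].
pieces[10] = 2
pieces[11] = 3
pieces[12] = 3
pieces[13] = 3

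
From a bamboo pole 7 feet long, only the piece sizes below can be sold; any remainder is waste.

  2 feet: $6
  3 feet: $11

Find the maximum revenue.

23

Let f[k] be the best obtainable value from length k. For each k, try every first piece i and keep the best of price[i] + f[k−i].
f[1] = 0
f[2] = 6
f[3] = 11
f[4] = 12  (first piece 2, then f[2]=6)
f[5] = 17  (first piece 2, then f[3]=11)
f[6] = 22  (first piece 3, then f[3]=11)
f[7] = 23  (first piece 2, then f[5]=17)
One optimal cutting: 3 + 2 + 2 → $23.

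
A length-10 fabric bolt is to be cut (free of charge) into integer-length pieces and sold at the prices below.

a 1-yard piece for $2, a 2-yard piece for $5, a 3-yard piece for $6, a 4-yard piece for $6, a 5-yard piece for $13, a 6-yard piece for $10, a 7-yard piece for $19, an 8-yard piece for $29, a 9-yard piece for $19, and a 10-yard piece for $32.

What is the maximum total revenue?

34

Let v[k] be the best obtainable value from length k. For each k, try every first piece i and keep the best of price[i] + v[k−i].
v[1] = 2
v[2] = max(2+2, 5+0) = 5
v[3] = max(2+5, 5+2, 6+0) = 7
v[4] = max(2+7, 5+5, 6+2, 6+0) = 10
v[5] = max(2+10, 5+7, 6+5, 6+2, 13+0) = 13
v[6] = max(2+13, 5+10, 6+7, 6+5, 13+2, 10+0) = 15
v[7] = max(2+15, 5+13, 6+10, …, 10+2, 19+0) = 19
v[8] = max(2+19, 5+15, 6+13, …, 19+2, 29+0) = 29
v[9] = max(2+29, 5+19, 6+15, …, 29+2, 19+0) = 31
v[10] = max(2+31, 5+29, 6+19, …, 19+2, 32+0) = 34
One optimal cutting: 8 + 2 → $29 + $5 = $34.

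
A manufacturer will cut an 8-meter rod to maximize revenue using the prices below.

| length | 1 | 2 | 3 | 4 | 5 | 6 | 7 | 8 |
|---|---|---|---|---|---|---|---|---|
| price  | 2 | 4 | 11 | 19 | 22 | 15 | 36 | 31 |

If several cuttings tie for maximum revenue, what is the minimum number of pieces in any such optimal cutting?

Let r[k] be the best obtainable value from length k. For each k, try every first piece i and keep the best of price[i] + r[k−i].
r[1] = 2
r[2] = 4  (first piece 1, then r[1]=2)
r[3] = 11
r[4] = 19
r[5] = 22
r[6] = 24  (first piece 1, then r[5]=22)
r[7] = 36
r[8] = 38  (first piece 1, then r[7]=36)
Maximum revenue is 38.
Now minimize piece count subject to staying optimal: for each k, pieces[k] = 1 + min over i with p[i]+r[k−i]=r[k] of pieces[k−i].
pieces[5] = 1
pieces[6] = 2
pieces[7] = 1
pieces[8] = 2

2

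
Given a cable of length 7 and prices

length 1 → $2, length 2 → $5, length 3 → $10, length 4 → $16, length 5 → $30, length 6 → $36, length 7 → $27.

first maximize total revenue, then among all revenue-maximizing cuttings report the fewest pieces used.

Build r[k] bottom-up: r[k] = max over allowed piece i of (p[i] + r[k−i]).
r[1] = 2
r[2] = max(2+2, 5+0) = 5
r[3] = max(2+5, 5+2, 10+0) = 10
r[4] = max(2+10, 5+5, 10+2, 16+0) = 16
r[5] = max(2+16, 5+10, 10+5, 16+2, 30+0) = 30
r[6] = max(2+30, 5+16, 10+10, 16+5, 30+2, 36+0) = 36
r[7] = max(2+36, 5+30, 10+16, …, 36+2, 27+0) = 38
Maximum revenue is $38.
Now minimize piece count subject to staying optimal: for each k, pieces[k] = 1 + min over i with p[i]+r[k−i]=r[k] of pieces[k−i].
pieces[4] = 1
pieces[5] = 1
pieces[6] = 1
pieces[7] = 2

2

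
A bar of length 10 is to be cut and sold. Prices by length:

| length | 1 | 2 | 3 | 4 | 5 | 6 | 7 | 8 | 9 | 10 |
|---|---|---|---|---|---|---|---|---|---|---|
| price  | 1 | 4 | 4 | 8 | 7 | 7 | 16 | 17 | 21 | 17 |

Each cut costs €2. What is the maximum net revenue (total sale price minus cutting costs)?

Build v[k] bottom-up: v[k] = max over allowed piece i of (p[i] + v[k−i]) − 2 per cut.
v[1] = 1
v[2] = max(1+1-2, 4+0) = 4
v[3] = max(1+4-2, 4+1-2, 4+0) = 4
v[4] = max(1+4-2, 4+4-2, 4+1-2, 8+0) = 8
v[5] = max(1+8-2, 4+4-2, 4+4-2, 8+1-2, 7+0) = 7
v[6] = max(1+7-2, 4+8-2, 4+4-2, 8+4-2, 7+1-2, 7+0) = 10
v[7] = max(1+10-2, 4+7-2, 4+8-2, …, 7+1-2, 16+0) = 16
v[8] = max(1+16-2, 4+10-2, 4+7-2, …, 16+1-2, 17+0) = 17
v[9] = max(1+17-2, 4+16-2, 4+10-2, …, 17+1-2, 21+0) = 21
v[10] = max(1+21-2, 4+17-2, 4+16-2, …, 21+1-2, 17+0) = 20
One optimal plan: pieces 9 + 1 (1 cut) → €22 − €2 = €20.

20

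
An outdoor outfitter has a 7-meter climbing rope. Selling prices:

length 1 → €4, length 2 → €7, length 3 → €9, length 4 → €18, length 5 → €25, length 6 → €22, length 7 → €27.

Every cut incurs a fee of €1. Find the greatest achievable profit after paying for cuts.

31

Build r[k] bottom-up: r[k] = max over allowed piece i of (p[i] + r[k−i]) − 1 per cut.
r[1] = 4
r[2] = 7  (first piece 1, then r[1]=4)
r[3] = 10  (first piece 1, then r[2]=7)
r[4] = 18
r[5] = 25
r[6] = 28  (first piece 1, then r[5]=25)
r[7] = 31  (first piece 1, then r[6]=28)
One optimal plan: pieces 5 + 1 + 1 (2 cuts) → €33 − €2 = €31.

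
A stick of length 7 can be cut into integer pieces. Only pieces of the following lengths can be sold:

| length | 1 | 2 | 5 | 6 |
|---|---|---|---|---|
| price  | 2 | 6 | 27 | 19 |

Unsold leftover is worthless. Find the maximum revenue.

33

Let r[k] be the best obtainable value from length k. For each k, try every first piece i and keep the best of price[i] + r[k−i].
r[1] = 2
r[2] = 6
r[3] = 8  (first piece 1, then r[2]=6)
r[4] = 12  (first piece 2, then r[2]=6)
r[5] = 27
r[6] = 29  (first piece 1, then r[5]=27)
r[7] = 33  (first piece 2, then r[5]=27)
One optimal cutting: 5 + 2 → 33.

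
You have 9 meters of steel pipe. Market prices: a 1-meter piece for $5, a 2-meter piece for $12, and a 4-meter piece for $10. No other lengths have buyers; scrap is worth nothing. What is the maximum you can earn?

Consider every possible first cut. f[k] is the best of p[i]+f[k−i] over all sellable i≤k.
f[1] = 5
f[2] = max(5+5, 12+0) = 12
f[3] = max(5+12, 12+5) = 17
f[4] = max(5+17, 12+12, 10+0) = 24
f[5] = max(5+24, 12+17, 10+5) = 29
f[6] = max(5+29, 12+24, 10+12) = 36
f[7] = max(5+36, 12+29, 10+17) = 41
f[8] = max(5+41, 12+36, 10+24) = 48
f[9] = max(5+48, 12+41, 10+29) = 53
One optimal cutting: 2 + 2 + 2 + 2 + 1 → $53.

53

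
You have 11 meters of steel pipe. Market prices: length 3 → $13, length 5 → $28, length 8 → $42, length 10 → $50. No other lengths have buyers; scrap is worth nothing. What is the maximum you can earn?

Build f[k] bottom-up: f[k] = max over allowed piece i of (p[i] + f[k−i]).
f[1] = 0
f[2] = 0
f[3] = 13
f[4] = 13
f[5] = 28
f[6] = 28
f[7] = 28
f[8] = 42
f[9] = 42
f[10] = 56  (first piece 5, then f[5]=28)
f[11] = 56
One optimal cutting: pieces 5 + 5 with 1 meter of scrap → $56.

56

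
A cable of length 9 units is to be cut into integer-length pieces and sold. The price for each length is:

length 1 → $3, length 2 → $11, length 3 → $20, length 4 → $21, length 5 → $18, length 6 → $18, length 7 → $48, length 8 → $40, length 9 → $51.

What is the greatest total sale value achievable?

60

Let R[k] be the best obtainable value from length k. For each k, try every first piece i and keep the best of price[i] + R[k−i].
R[1] = 3
R[2] = 11
R[3] = 20
R[4] = 23  (first piece 1, then R[3]=20)
R[5] = 31  (first piece 2, then R[3]=20)
R[6] = 40  (first piece 3, then R[3]=20)
R[7] = 48
R[8] = 51  (first piece 1, then R[7]=48)
R[9] = 60  (first piece 3, then R[6]=40)
One optimal cutting: 3 + 3 + 3 → $20 + $20 + $20 = $60.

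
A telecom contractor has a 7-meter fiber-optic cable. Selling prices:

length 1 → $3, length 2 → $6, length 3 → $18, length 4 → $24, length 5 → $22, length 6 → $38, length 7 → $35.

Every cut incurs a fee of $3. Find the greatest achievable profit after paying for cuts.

39

Build r[k] bottom-up: r[k] = max over allowed piece i of (p[i] + r[k−i]) − 3 per cut.
r[1] = 3
r[2] = 6
r[3] = 18
r[4] = 24
r[5] = 24  (first piece 1, then r[4]=24)
r[6] = 38
r[7] = 39  (first piece 3, then r[4]=24)
One optimal plan: pieces 4 + 3 (1 cut) → $42 − $3 = $39.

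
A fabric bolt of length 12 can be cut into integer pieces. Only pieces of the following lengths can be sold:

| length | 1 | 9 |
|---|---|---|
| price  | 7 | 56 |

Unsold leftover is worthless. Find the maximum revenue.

Consider every possible first cut. best[k] is the best of p[i]+best[k−i] over all sellable i≤k.
best[1] = 7
best[2] = 14  (first piece 1, then best[1]=7)
best[3] = 21  (first piece 1, then best[2]=14)
best[4] = 28  (first piece 1, then best[3]=21)
best[5] = 35  (first piece 1, then best[4]=28)
best[6] = 42  (first piece 1, then best[5]=35)
best[7] = 49  (first piece 1, then best[6]=42)
best[8] = 56  (first piece 1, then best[7]=49)
best[9] = max(7+56, 56+0) = 63
best[10] = max(7+63, 56+7) = 70
best[11] = max(7+70, 56+14) = 77
best[12] = max(7+77, 56+21) = 84
One optimal cutting: 1 + 1 + 1 + 1 + 1 + 1 + 1 + 1 + 1 + 1 + 1 + 1 → $84.

84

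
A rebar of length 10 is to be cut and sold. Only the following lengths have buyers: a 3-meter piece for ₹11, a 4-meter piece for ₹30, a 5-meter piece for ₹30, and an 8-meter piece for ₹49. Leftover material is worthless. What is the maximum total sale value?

Consider every possible first cut. best[k] is the best of p[i]+best[k−i] over all sellable i≤k.
best[1] = 0
best[2] = 0
best[3] = 11
best[4] = 30
best[5] = 30
best[6] = 30
best[7] = 41  (first piece 3, then best[4]=30)
best[8] = 60  (first piece 4, then best[4]=30)
best[9] = 60
best[10] = 60
One optimal cutting: pieces 4 + 4 with 2 meters of scrap → ₹60.

60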